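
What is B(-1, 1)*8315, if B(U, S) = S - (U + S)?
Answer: 8315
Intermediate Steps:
B(U, S) = -U (B(U, S) = S - (S + U) = S + (-S - U) = -U)
B(-1, 1)*8315 = -1*(-1)*8315 = 1*8315 = 8315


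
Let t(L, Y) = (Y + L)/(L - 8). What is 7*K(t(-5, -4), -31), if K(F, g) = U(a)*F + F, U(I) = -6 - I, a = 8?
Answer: -63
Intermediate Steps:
t(L, Y) = (L + Y)/(-8 + L)
K(F, g) = -13*F (K(F, g) = (-6 - 1*8)*F + F = (-6 - 8)*F + F = -14*F + F = -13*F)
7*K(t(-5, -4), -31) = 7*(-13*(-5 - 4)/(-8 - 5)) = 7*(-13*(-9)/(-13)) = 7*(-(-1)*(-9)) = 7*(-13*9/13) = 7*(-9) = -63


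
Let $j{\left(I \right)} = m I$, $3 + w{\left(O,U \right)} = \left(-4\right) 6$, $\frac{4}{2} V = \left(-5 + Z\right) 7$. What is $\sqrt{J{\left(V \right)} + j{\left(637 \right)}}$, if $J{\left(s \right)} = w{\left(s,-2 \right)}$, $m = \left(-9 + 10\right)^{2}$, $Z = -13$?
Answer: $\sqrt{610} \approx 24.698$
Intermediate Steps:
$V = -63$ ($V = \frac{\left(-5 - 13\right) 7}{2} = \frac{\left(-18\right) 7}{2} = \frac{1}{2} \left(-126\right) = -63$)
$w{\left(O,U \right)} = -27$ ($w{\left(O,U \right)} = -3 - 24 = -27$)
$m = 1$ ($m = 1^{2} = 1$)
$j{\left(I \right)} = I$ ($j{\left(I \right)} = 1 I = I$)
$J{\left(s \right)} = -27$
$\sqrt{J{\left(V \right)} + j{\left(637 \right)}} = \sqrt{-27 + 637} = \sqrt{610}$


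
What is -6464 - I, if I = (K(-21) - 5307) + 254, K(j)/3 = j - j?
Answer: -1411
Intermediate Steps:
K(j) = 0 (K(j) = 3*(j - j) = 3*0 = 0)
I = -5053 (I = (0 - 5307) + 254 = -5307 + 254 = -5053)
-6464 - I = -6464 - 1*(-5053) = -6464 + 5053 = -1411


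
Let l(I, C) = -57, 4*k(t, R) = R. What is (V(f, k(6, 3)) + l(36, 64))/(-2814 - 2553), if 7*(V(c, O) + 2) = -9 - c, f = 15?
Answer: 437/37569 ≈ 0.011632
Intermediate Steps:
k(t, R) = R/4
V(c, O) = -23/7 - c/7 (V(c, O) = -2 + (-9 - c)/7 = -2 + (-9/7 - c/7) = -23/7 - c/7)
(V(f, k(6, 3)) + l(36, 64))/(-2814 - 2553) = ((-23/7 - ⅐*15) - 57)/(-2814 - 2553) = ((-23/7 - 15/7) - 57)/(-5367) = (-38/7 - 57)*(-1/5367) = -437/7*(-1/5367) = 437/37569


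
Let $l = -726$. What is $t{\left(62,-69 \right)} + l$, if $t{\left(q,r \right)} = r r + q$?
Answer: $4097$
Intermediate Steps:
$t{\left(q,r \right)} = q + r^{2}$ ($t{\left(q,r \right)} = r^{2} + q = q + r^{2}$)
$t{\left(62,-69 \right)} + l = \left(62 + \left(-69\right)^{2}\right) - 726 = \left(62 + 4761\right) - 726 = 4823 - 726 = 4097$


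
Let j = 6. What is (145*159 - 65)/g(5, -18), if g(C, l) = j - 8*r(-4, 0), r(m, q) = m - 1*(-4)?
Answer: 11495/3 ≈ 3831.7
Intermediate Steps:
r(m, q) = 4 + m (r(m, q) = m + 4 = 4 + m)
g(C, l) = 6 (g(C, l) = 6 - 8*(4 - 4) = 6 - 8*0 = 6 + 0 = 6)
(145*159 - 65)/g(5, -18) = (145*159 - 65)/6 = (23055 - 65)*(⅙) = 22990*(⅙) = 11495/3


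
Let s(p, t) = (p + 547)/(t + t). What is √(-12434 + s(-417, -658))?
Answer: I*√5383517146/658 ≈ 111.51*I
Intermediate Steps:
s(p, t) = (547 + p)/(2*t) (s(p, t) = (547 + p)/((2*t)) = (547 + p)*(1/(2*t)) = (547 + p)/(2*t))
√(-12434 + s(-417, -658)) = √(-12434 + (½)*(547 - 417)/(-658)) = √(-12434 + (½)*(-1/658)*130) = √(-12434 - 65/658) = √(-8181637/658) = I*√5383517146/658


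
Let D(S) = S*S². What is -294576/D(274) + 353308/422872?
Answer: 223227148235/271838296454 ≈ 0.82118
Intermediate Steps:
D(S) = S³
-294576/D(274) + 353308/422872 = -294576/(274³) + 353308/422872 = -294576/20570824 + 353308*(1/422872) = -294576*1/20570824 + 88327/105718 = -36822/2571353 + 88327/105718 = 223227148235/271838296454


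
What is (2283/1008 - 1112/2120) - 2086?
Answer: -185582479/89040 ≈ -2084.3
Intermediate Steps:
(2283/1008 - 1112/2120) - 2086 = (2283*(1/1008) - 1112*1/2120) - 2086 = (761/336 - 139/265) - 2086 = 154961/89040 - 2086 = -185582479/89040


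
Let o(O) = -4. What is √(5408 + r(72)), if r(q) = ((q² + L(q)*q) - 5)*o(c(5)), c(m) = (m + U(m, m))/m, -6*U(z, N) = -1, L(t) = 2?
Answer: 38*I*√11 ≈ 126.03*I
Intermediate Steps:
U(z, N) = ⅙ (U(z, N) = -⅙*(-1) = ⅙)
c(m) = (⅙ + m)/m (c(m) = (m + ⅙)/m = (⅙ + m)/m)
r(q) = 20 - 8*q - 4*q² (r(q) = ((q² + 2*q) - 5)*(-4) = (-5 + q² + 2*q)*(-4) = 20 - 8*q - 4*q²)
√(5408 + r(72)) = √(5408 + (20 - 8*72 - 4*72²)) = √(5408 + (20 - 576 - 4*5184)) = √(5408 + (20 - 576 - 20736)) = √(5408 - 21292) = √(-15884) = 38*I*√11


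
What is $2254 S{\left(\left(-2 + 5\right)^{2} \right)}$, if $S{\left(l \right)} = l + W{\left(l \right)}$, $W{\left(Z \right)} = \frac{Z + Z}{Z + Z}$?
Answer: $22540$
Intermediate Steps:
$W{\left(Z \right)} = 1$ ($W{\left(Z \right)} = \frac{2 Z}{2 Z} = 2 Z \frac{1}{2 Z} = 1$)
$S{\left(l \right)} = 1 + l$ ($S{\left(l \right)} = l + 1 = 1 + l$)
$2254 S{\left(\left(-2 + 5\right)^{2} \right)} = 2254 \left(1 + \left(-2 + 5\right)^{2}\right) = 2254 \left(1 + 3^{2}\right) = 2254 \left(1 + 9\right) = 2254 \cdot 10 = 22540$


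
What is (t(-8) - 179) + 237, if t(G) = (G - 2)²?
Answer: 158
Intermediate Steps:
t(G) = (-2 + G)²
(t(-8) - 179) + 237 = ((-2 - 8)² - 179) + 237 = ((-10)² - 179) + 237 = (100 - 179) + 237 = -79 + 237 = 158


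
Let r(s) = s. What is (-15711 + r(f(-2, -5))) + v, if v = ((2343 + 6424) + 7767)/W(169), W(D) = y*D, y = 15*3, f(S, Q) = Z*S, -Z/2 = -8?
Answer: -119708981/7605 ≈ -15741.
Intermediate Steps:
Z = 16 (Z = -2*(-8) = 16)
f(S, Q) = 16*S
y = 45
W(D) = 45*D
v = 16534/7605 (v = ((2343 + 6424) + 7767)/((45*169)) = (8767 + 7767)/7605 = 16534*(1/7605) = 16534/7605 ≈ 2.1741)
(-15711 + r(f(-2, -5))) + v = (-15711 + 16*(-2)) + 16534/7605 = (-15711 - 32) + 16534/7605 = -15743 + 16534/7605 = -119708981/7605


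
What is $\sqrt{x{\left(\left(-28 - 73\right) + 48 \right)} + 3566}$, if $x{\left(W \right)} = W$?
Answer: $\sqrt{3513} \approx 59.271$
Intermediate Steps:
$\sqrt{x{\left(\left(-28 - 73\right) + 48 \right)} + 3566} = \sqrt{\left(\left(-28 - 73\right) + 48\right) + 3566} = \sqrt{\left(-101 + 48\right) + 3566} = \sqrt{-53 + 3566} = \sqrt{3513}$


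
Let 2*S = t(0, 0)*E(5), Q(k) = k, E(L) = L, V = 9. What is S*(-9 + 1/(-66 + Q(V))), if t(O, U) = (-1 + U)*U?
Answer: 0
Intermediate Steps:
t(O, U) = U*(-1 + U)
S = 0 (S = ((0*(-1 + 0))*5)/2 = ((0*(-1))*5)/2 = (0*5)/2 = (½)*0 = 0)
S*(-9 + 1/(-66 + Q(V))) = 0*(-9 + 1/(-66 + 9)) = 0*(-9 + 1/(-57)) = 0*(-9 - 1/57) = 0*(-514/57) = 0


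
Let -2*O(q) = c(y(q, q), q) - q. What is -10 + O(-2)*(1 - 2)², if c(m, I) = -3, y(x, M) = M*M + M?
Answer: -19/2 ≈ -9.5000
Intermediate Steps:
y(x, M) = M + M² (y(x, M) = M² + M = M + M²)
O(q) = 3/2 + q/2 (O(q) = -(-3 - q)/2 = 3/2 + q/2)
-10 + O(-2)*(1 - 2)² = -10 + (3/2 + (½)*(-2))*(1 - 2)² = -10 + (3/2 - 1)*(-1)² = -10 + (½)*1 = -10 + ½ = -19/2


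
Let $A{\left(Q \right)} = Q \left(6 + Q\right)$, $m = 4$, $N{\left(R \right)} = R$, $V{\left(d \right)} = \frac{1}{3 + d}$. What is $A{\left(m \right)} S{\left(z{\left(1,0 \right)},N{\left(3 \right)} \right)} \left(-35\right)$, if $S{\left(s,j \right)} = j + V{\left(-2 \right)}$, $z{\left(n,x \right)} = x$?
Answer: $-5600$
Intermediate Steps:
$S{\left(s,j \right)} = 1 + j$ ($S{\left(s,j \right)} = j + \frac{1}{3 - 2} = j + 1^{-1} = j + 1 = 1 + j$)
$A{\left(m \right)} S{\left(z{\left(1,0 \right)},N{\left(3 \right)} \right)} \left(-35\right) = 4 \left(6 + 4\right) \left(1 + 3\right) \left(-35\right) = 4 \cdot 10 \cdot 4 \left(-35\right) = 40 \cdot 4 \left(-35\right) = 160 \left(-35\right) = -5600$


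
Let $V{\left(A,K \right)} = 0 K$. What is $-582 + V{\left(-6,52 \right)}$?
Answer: $-582$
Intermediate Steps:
$V{\left(A,K \right)} = 0$
$-582 + V{\left(-6,52 \right)} = -582 + 0 = -582$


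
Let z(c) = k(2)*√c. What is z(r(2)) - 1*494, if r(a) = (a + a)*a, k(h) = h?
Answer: -494 + 4*√2 ≈ -488.34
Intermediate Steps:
r(a) = 2*a² (r(a) = (2*a)*a = 2*a²)
z(c) = 2*√c
z(r(2)) - 1*494 = 2*√(2*2²) - 1*494 = 2*√(2*4) - 494 = 2*√8 - 494 = 2*(2*√2) - 494 = 4*√2 - 494 = -494 + 4*√2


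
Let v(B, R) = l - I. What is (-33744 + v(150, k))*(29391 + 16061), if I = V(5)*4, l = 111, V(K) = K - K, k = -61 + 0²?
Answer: -1528687116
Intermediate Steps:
k = -61 (k = -61 + 0 = -61)
V(K) = 0
I = 0 (I = 0*4 = 0)
v(B, R) = 111 (v(B, R) = 111 - 1*0 = 111 + 0 = 111)
(-33744 + v(150, k))*(29391 + 16061) = (-33744 + 111)*(29391 + 16061) = -33633*45452 = -1528687116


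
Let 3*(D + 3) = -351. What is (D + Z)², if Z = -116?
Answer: 55696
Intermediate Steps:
D = -120 (D = -3 + (⅓)*(-351) = -3 - 117 = -120)
(D + Z)² = (-120 - 116)² = (-236)² = 55696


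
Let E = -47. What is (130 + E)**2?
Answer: 6889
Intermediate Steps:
(130 + E)**2 = (130 - 47)**2 = 83**2 = 6889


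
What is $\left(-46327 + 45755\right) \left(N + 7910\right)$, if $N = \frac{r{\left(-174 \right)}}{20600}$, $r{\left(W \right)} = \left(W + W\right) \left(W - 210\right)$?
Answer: $- \frac{11660193688}{2575} \approx -4.5282 \cdot 10^{6}$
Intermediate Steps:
$r{\left(W \right)} = 2 W \left(-210 + W\right)$
$N = \frac{16704}{2575}$ ($N = \frac{2 \left(-174\right) \left(-210 - 174\right)}{20600} = 2 \left(-174\right) \left(-384\right) \frac{1}{20600} = 133632 \cdot \frac{1}{20600} = \frac{16704}{2575} \approx 6.487$)
$\left(-46327 + 45755\right) \left(N + 7910\right) = \left(-46327 + 45755\right) \left(\frac{16704}{2575} + 7910\right) = \left(-572\right) \frac{20384954}{2575} = - \frac{11660193688}{2575}$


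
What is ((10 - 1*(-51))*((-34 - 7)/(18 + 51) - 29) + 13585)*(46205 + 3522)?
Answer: 40418254781/69 ≈ 5.8577e+8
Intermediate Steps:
((10 - 1*(-51))*((-34 - 7)/(18 + 51) - 29) + 13585)*(46205 + 3522) = ((10 + 51)*(-41/69 - 29) + 13585)*49727 = (61*(-41*1/69 - 29) + 13585)*49727 = (61*(-41/69 - 29) + 13585)*49727 = (61*(-2042/69) + 13585)*49727 = (-124562/69 + 13585)*49727 = (812803/69)*49727 = 40418254781/69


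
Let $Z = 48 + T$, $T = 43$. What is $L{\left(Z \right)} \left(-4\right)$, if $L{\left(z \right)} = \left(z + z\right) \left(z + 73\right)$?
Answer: $-119392$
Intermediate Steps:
$Z = 91$ ($Z = 48 + 43 = 91$)
$L{\left(z \right)} = 2 z \left(73 + z\right)$
$L{\left(Z \right)} \left(-4\right) = 2 \cdot 91 \left(73 + 91\right) \left(-4\right) = 2 \cdot 91 \cdot 164 \left(-4\right) = 29848 \left(-4\right) = -119392$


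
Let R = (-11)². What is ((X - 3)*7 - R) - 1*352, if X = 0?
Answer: -494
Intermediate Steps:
R = 121
((X - 3)*7 - R) - 1*352 = ((0 - 3)*7 - 1*121) - 1*352 = (-3*7 - 121) - 352 = (-21 - 121) - 352 = -142 - 352 = -494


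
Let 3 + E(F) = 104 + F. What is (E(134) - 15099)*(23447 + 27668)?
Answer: -759773360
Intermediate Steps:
E(F) = 101 + F (E(F) = -3 + (104 + F) = 101 + F)
(E(134) - 15099)*(23447 + 27668) = ((101 + 134) - 15099)*(23447 + 27668) = (235 - 15099)*51115 = -14864*51115 = -759773360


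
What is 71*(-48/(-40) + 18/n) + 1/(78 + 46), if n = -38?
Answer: 607571/11780 ≈ 51.576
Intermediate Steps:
71*(-48/(-40) + 18/n) + 1/(78 + 46) = 71*(-48/(-40) + 18/(-38)) + 1/(78 + 46) = 71*(-48*(-1/40) + 18*(-1/38)) + 1/124 = 71*(6/5 - 9/19) + 1/124 = 71*(69/95) + 1/124 = 4899/95 + 1/124 = 607571/11780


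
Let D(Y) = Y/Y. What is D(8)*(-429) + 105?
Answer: -324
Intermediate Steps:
D(Y) = 1
D(8)*(-429) + 105 = 1*(-429) + 105 = -429 + 105 = -324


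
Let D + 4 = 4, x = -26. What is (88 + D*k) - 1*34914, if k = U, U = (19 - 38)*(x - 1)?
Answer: -34826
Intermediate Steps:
D = 0 (D = -4 + 4 = 0)
U = 513 (U = (19 - 38)*(-26 - 1) = -19*(-27) = 513)
k = 513
(88 + D*k) - 1*34914 = (88 + 0*513) - 1*34914 = (88 + 0) - 34914 = 88 - 34914 = -34826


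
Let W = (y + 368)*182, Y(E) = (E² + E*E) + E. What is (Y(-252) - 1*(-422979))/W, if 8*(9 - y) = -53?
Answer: 732980/93093 ≈ 7.8736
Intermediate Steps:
y = 125/8 (y = 9 - ⅛*(-53) = 9 + 53/8 = 125/8 ≈ 15.625)
Y(E) = E + 2*E² (Y(E) = (E² + E²) + E = 2*E² + E = E + 2*E²)
W = 279279/4 (W = (125/8 + 368)*182 = (3069/8)*182 = 279279/4 ≈ 69820.)
(Y(-252) - 1*(-422979))/W = (-252*(1 + 2*(-252)) - 1*(-422979))/(279279/4) = (-252*(1 - 504) + 422979)*(4/279279) = (-252*(-503) + 422979)*(4/279279) = (126756 + 422979)*(4/279279) = 549735*(4/279279) = 732980/93093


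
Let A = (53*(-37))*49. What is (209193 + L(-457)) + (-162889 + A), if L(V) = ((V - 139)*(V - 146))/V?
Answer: -23111133/457 ≈ -50571.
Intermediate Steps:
A = -96089 (A = -1961*49 = -96089)
L(V) = (-146 + V)*(-139 + V)/V (L(V) = ((-139 + V)*(-146 + V))/V = ((-146 + V)*(-139 + V))/V = (-146 + V)*(-139 + V)/V)
(209193 + L(-457)) + (-162889 + A) = (209193 + (-285 - 457 + 20294/(-457))) + (-162889 - 96089) = (209193 + (-285 - 457 + 20294*(-1/457))) - 258978 = (209193 + (-285 - 457 - 20294/457)) - 258978 = (209193 - 359388/457) - 258978 = 95241813/457 - 258978 = -23111133/457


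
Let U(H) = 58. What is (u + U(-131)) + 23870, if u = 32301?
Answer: 56229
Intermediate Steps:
(u + U(-131)) + 23870 = (32301 + 58) + 23870 = 32359 + 23870 = 56229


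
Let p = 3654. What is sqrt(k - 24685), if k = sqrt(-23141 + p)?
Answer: sqrt(-24685 + I*sqrt(19487)) ≈ 0.4442 + 157.12*I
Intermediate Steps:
k = I*sqrt(19487) (k = sqrt(-23141 + 3654) = sqrt(-19487) = I*sqrt(19487) ≈ 139.6*I)
sqrt(k - 24685) = sqrt(I*sqrt(19487) - 24685) = sqrt(-24685 + I*sqrt(19487))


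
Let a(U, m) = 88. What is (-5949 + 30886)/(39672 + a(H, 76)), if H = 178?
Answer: 24937/39760 ≈ 0.62719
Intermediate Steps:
(-5949 + 30886)/(39672 + a(H, 76)) = (-5949 + 30886)/(39672 + 88) = 24937/39760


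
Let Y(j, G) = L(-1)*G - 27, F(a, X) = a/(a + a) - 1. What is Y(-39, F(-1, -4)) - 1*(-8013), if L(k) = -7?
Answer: 15979/2 ≈ 7989.5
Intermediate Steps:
F(a, X) = -½ (F(a, X) = a/((2*a)) - 1 = (1/(2*a))*a - 1 = ½ - 1 = -½)
Y(j, G) = -27 - 7*G (Y(j, G) = -7*G - 27 = -27 - 7*G)
Y(-39, F(-1, -4)) - 1*(-8013) = (-27 - 7*(-½)) - 1*(-8013) = (-27 + 7/2) + 8013 = -47/2 + 8013 = 15979/2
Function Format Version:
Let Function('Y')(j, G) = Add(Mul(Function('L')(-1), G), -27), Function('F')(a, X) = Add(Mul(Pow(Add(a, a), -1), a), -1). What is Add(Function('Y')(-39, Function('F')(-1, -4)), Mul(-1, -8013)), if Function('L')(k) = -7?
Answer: Rational(15979, 2) ≈ 7989.5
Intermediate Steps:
Function('F')(a, X) = Rational(-1, 2) (Function('F')(a, X) = Add(Mul(Pow(Mul(2, a), -1), a), -1) = Add(Mul(Mul(Rational(1, 2), Pow(a, -1)), a), -1) = Add(Rational(1, 2), -1) = Rational(-1, 2))
Function('Y')(j, G) = Add(-27, Mul(-7, G)) (Function('Y')(j, G) = Add(Mul(-7, G), -27) = Add(-27, Mul(-7, G)))
Add(Function('Y')(-39, Function('F')(-1, -4)), Mul(-1, -8013)) = Add(Add(-27, Mul(-7, Rational(-1, 2))), Mul(-1, -8013)) = Add(Add(-27, Rational(7, 2)), 8013) = Add(Rational(-47, 2), 8013) = Rational(15979, 2)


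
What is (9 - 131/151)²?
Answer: 1507984/22801 ≈ 66.137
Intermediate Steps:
(9 - 131/151)² = (1228/151)² = 1507984/22801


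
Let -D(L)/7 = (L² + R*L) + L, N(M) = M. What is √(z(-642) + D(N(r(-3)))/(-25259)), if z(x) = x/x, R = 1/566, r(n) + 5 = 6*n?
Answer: 3*√25894634399530/14296594 ≈ 1.0678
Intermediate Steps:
r(n) = -5 + 6*n
R = 1/566 ≈ 0.0017668
D(L) = -7*L² - 3969*L/566 (D(L) = -7*((L² + L/566) + L) = -7*(L² + 567*L/566) = -7*L² - 3969*L/566)
z(x) = 1
√(z(-642) + D(N(r(-3)))/(-25259)) = √(1 - 7*(-5 + 6*(-3))*(567 + 566*(-5 + 6*(-3)))/566/(-25259)) = √(1 - 7*(-5 - 18)*(567 + 566*(-5 - 18))/566*(-1/25259)) = √(1 - 7/566*(-23)*(567 + 566*(-23))*(-1/25259)) = √(1 - 7/566*(-23)*(567 - 13018)*(-1/25259)) = √(1 - 7/566*(-23)*(-12451)*(-1/25259)) = √(1 - 2004611/566*(-1/25259)) = √(1 + 2004611/14296594) = √(16301205/14296594) = 3*√25894634399530/14296594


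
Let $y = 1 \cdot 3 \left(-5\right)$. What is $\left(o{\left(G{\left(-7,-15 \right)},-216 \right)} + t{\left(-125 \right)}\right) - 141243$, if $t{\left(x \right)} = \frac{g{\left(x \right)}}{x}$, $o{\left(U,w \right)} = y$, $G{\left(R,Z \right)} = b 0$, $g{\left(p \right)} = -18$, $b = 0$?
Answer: $- \frac{17657232}{125} \approx -1.4126 \cdot 10^{5}$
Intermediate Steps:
$G{\left(R,Z \right)} = 0$ ($G{\left(R,Z \right)} = 0 \cdot 0 = 0$)
$y = -15$ ($y = 3 \left(-5\right) = -15$)
$o{\left(U,w \right)} = -15$
$t{\left(x \right)} = - \frac{18}{x}$
$\left(o{\left(G{\left(-7,-15 \right)},-216 \right)} + t{\left(-125 \right)}\right) - 141243 = \left(-15 - \frac{18}{-125}\right) - 141243 = \left(-15 - - \frac{18}{125}\right) - 141243 = \left(-15 + \frac{18}{125}\right) - 141243 = - \frac{1857}{125} - 141243 = - \frac{17657232}{125}$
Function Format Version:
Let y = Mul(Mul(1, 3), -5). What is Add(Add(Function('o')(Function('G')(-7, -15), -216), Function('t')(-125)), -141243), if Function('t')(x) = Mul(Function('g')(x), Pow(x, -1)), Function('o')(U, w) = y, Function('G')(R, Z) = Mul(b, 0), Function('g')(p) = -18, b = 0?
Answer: Rational(-17657232, 125) ≈ -1.4126e+5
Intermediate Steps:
Function('G')(R, Z) = 0 (Function('G')(R, Z) = Mul(0, 0) = 0)
y = -15 (y = Mul(3, -5) = -15)
Function('o')(U, w) = -15
Function('t')(x) = Mul(-18, Pow(x, -1))
Add(Add(Function('o')(Function('G')(-7, -15), -216), Function('t')(-125)), -141243) = Add(Add(-15, Mul(-18, Pow(-125, -1))), -141243) = Add(Add(-15, Mul(-18, Rational(-1, 125))), -141243) = Add(Add(-15, Rational(18, 125)), -141243) = Add(Rational(-1857, 125), -141243) = Rational(-17657232, 125)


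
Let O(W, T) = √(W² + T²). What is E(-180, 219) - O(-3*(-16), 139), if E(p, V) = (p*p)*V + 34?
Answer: 7095634 - 5*√865 ≈ 7.0955e+6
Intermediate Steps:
E(p, V) = 34 + V*p² (E(p, V) = p²*V + 34 = V*p² + 34 = 34 + V*p²)
O(W, T) = √(T² + W²)
E(-180, 219) - O(-3*(-16), 139) = (34 + 219*(-180)²) - √(139² + (-3*(-16))²) = (34 + 219*32400) - √(19321 + 48²) = (34 + 7095600) - √(19321 + 2304) = 7095634 - √21625 = 7095634 - 5*√865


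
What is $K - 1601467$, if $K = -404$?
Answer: $-1601871$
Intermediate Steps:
$K - 1601467 = -404 - 1601467 = -1601871$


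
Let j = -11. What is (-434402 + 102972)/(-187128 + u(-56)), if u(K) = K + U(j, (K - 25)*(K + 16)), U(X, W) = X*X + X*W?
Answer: 331430/222703 ≈ 1.4882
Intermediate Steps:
U(X, W) = X² + W*X
u(K) = 121 + K - 11*(-25 + K)*(16 + K) (u(K) = K - 11*((K - 25)*(K + 16) - 11) = K - 11*((-25 + K)*(16 + K) - 11) = K - 11*(-11 + (-25 + K)*(16 + K)) = K + (121 - 11*(-25 + K)*(16 + K)) = 121 + K - 11*(-25 + K)*(16 + K))
(-434402 + 102972)/(-187128 + u(-56)) = (-434402 + 102972)/(-187128 + (4521 - 11*(-56)² + 100*(-56))) = -331430/(-187128 + (4521 - 11*3136 - 5600)) = -331430/(-187128 + (4521 - 34496 - 5600)) = -331430/(-187128 - 35575) = -331430/(-222703) = -331430*(-1/222703) = 331430/222703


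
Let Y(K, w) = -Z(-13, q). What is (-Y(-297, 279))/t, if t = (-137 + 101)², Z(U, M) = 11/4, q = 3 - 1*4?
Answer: 11/5184 ≈ 0.0021219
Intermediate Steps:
q = -1 (q = 3 - 4 = -1)
Z(U, M) = 11/4 (Z(U, M) = 11*(¼) = 11/4)
Y(K, w) = -11/4 (Y(K, w) = -1*11/4 = -11/4)
t = 1296 (t = (-36)² = 1296)
(-Y(-297, 279))/t = -1*(-11/4)/1296 = (11/4)*(1/1296) = 11/5184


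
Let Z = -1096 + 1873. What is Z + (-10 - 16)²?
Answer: 1453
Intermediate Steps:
Z = 777
Z + (-10 - 16)² = 777 + (-10 - 16)² = 777 + (-26)² = 777 + 676 = 1453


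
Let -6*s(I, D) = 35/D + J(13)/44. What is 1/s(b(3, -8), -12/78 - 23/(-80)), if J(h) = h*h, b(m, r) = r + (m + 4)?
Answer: -12232/541697 ≈ -0.022581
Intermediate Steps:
b(m, r) = 4 + m + r (b(m, r) = r + (4 + m) = 4 + m + r)
J(h) = h**2
s(I, D) = -169/264 - 35/(6*D) (s(I, D) = -(35/D + 13**2/44)/6 = -(35/D + 169*(1/44))/6 = -(35/D + 169/44)/6 = -(169/44 + 35/D)/6 = -169/264 - 35/(6*D))
1/s(b(3, -8), -12/78 - 23/(-80)) = 1/((-1540 - 169*(-12/78 - 23/(-80)))/(264*(-12/78 - 23/(-80)))) = 1/((-1540 - 169*(-12*1/78 - 23*(-1/80)))/(264*(-12*1/78 - 23*(-1/80)))) = 1/((-1540 - 169*(-2/13 + 23/80))/(264*(-2/13 + 23/80))) = 1/((-1540 - 169*139/1040)/(264*(139/1040))) = 1/((1/264)*(1040/139)*(-1540 - 1807/80)) = 1/((1/264)*(1040/139)*(-125007/80)) = 1/(-541697/12232) = -12232/541697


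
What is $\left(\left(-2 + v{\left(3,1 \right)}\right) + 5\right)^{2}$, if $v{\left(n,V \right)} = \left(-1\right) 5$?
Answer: $4$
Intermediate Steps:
$v{\left(n,V \right)} = -5$
$\left(\left(-2 + v{\left(3,1 \right)}\right) + 5\right)^{2} = \left(\left(-2 - 5\right) + 5\right)^{2} = \left(-7 + 5\right)^{2} = \left(-2\right)^{2} = 4$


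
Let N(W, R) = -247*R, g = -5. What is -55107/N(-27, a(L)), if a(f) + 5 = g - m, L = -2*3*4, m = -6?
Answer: -4239/76 ≈ -55.776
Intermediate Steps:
L = -24 (L = -6*4 = -24)
a(f) = -4 (a(f) = -5 + (-5 - 1*(-6)) = -5 + (-5 + 6) = -5 + 1 = -4)
-55107/N(-27, a(L)) = -55107/((-247*(-4))) = -55107/988 = -55107*1/988 = -4239/76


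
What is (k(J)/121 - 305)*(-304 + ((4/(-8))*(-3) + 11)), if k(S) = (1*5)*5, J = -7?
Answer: 977320/11 ≈ 88847.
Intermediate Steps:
k(S) = 25 (k(S) = 5*5 = 25)
(k(J)/121 - 305)*(-304 + ((4/(-8))*(-3) + 11)) = (25/121 - 305)*(-304 + ((4/(-8))*(-3) + 11)) = (25*(1/121) - 305)*(-304 + ((4*(-⅛))*(-3) + 11)) = (25/121 - 305)*(-304 + (-½*(-3) + 11)) = -36880*(-304 + (3/2 + 11))/121 = -36880*(-304 + 25/2)/121 = -36880/121*(-583/2) = 977320/11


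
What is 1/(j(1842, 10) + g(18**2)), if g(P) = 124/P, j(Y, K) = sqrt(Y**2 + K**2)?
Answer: -2511/22261891943 + 13122*sqrt(848266)/22261891943 ≈ 0.00054277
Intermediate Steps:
j(Y, K) = sqrt(K**2 + Y**2)
1/(j(1842, 10) + g(18**2)) = 1/(sqrt(10**2 + 1842**2) + 124/(18**2)) = 1/(sqrt(100 + 3392964) + 124/324) = 1/(sqrt(3393064) + 124*(1/324)) = 1/(2*sqrt(848266) + 31/81) = 1/(31/81 + 2*sqrt(848266))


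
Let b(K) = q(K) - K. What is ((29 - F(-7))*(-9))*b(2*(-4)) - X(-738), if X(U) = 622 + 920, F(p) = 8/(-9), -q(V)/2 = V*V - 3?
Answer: 29124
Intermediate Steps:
q(V) = 6 - 2*V² (q(V) = -2*(V*V - 3) = -2*(V² - 3) = -2*(-3 + V²) = 6 - 2*V²)
F(p) = -8/9 (F(p) = 8*(-⅑) = -8/9)
b(K) = 6 - K - 2*K² (b(K) = (6 - 2*K²) - K = 6 - K - 2*K²)
X(U) = 1542
((29 - F(-7))*(-9))*b(2*(-4)) - X(-738) = ((29 - 1*(-8/9))*(-9))*(6 - 2*(-4) - 2*(2*(-4))²) - 1*1542 = ((29 + 8/9)*(-9))*(6 - 1*(-8) - 2*(-8)²) - 1542 = ((269/9)*(-9))*(6 + 8 - 2*64) - 1542 = -269*(6 + 8 - 128) - 1542 = -269*(-114) - 1542 = 30666 - 1542 = 29124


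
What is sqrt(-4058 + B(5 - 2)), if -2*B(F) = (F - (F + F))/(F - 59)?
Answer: 19*I*sqrt(8813)/28 ≈ 63.703*I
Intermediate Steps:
B(F) = F/(2*(-59 + F)) (B(F) = -(F - (F + F))/(2*(F - 59)) = -(F - 2*F)/(2*(-59 + F)) = -(-F)/(2*(-59 + F)) = -(-1)*F/(2*(-59 + F)) = F/(2*(-59 + F)))
sqrt(-4058 + B(5 - 2)) = sqrt(-4058 + (5 - 2)/(2*(-59 + (5 - 2)))) = sqrt(-4058 + (1/2)*3/(-59 + 3)) = sqrt(-4058 + (1/2)*3/(-56)) = sqrt(-4058 + (1/2)*3*(-1/56)) = sqrt(-4058 - 3/112) = sqrt(-454499/112) = 19*I*sqrt(8813)/28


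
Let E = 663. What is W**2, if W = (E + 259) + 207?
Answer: 1274641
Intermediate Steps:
W = 1129 (W = (663 + 259) + 207 = 922 + 207 = 1129)
W**2 = 1129**2 = 1274641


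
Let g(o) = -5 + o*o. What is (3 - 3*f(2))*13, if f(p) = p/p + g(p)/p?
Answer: 39/2 ≈ 19.500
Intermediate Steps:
g(o) = -5 + o²
f(p) = 1 + (-5 + p²)/p (f(p) = p/p + (-5 + p²)/p = 1 + (-5 + p²)/p)
(3 - 3*f(2))*13 = (3 - 3*(1 + 2 - 5/2))*13 = (3 - 3*½)*13 = (3 - 3/2)*13 = (3/2)*13 = 39/2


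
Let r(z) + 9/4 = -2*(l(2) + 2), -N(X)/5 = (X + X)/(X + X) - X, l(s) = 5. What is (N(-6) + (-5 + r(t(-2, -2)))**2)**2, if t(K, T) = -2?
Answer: 44422225/256 ≈ 1.7352e+5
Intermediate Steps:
N(X) = -5 + 5*X (N(X) = -5*((X + X)/(X + X) - X) = -5*((2*X)/((2*X)) - X) = -5*((2*X)*(1/(2*X)) - X) = -5*(1 - X) = -5 + 5*X)
r(z) = -65/4 (r(z) = -9/4 - 2*(5 + 2) = -9/4 - 2*7 = -9/4 - 14 = -65/4)
(N(-6) + (-5 + r(t(-2, -2)))**2)**2 = ((-5 + 5*(-6)) + (-5 - 65/4)**2)**2 = ((-5 - 30) + (-85/4)**2)**2 = (-35 + 7225/16)**2 = (6665/16)**2 = 44422225/256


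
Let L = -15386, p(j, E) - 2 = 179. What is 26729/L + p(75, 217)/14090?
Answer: -93456686/54197185 ≈ -1.7244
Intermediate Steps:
p(j, E) = 181 (p(j, E) = 2 + 179 = 181)
26729/L + p(75, 217)/14090 = 26729/(-15386) + 181/14090 = 26729*(-1/15386) + 181*(1/14090) = -26729/15386 + 181/14090 = -93456686/54197185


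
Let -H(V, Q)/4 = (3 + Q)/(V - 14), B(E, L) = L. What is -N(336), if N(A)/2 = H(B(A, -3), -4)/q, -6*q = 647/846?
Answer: -40608/10999 ≈ -3.6920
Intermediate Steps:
q = -647/5076 (q = -647/(6*846) = -1/6*647/846 = -647/5076 ≈ -0.12746)
H(V, Q) = -4*(3 + Q)/(-14 + V) (H(V, Q) = -4*(3 + Q)/(V - 14) = -4*(3 + Q)/(-14 + V))
N(A) = 40608/10999 (N(A) = 2*((4*(-3 - 1*(-4))/(-14 - 3))/(-647/5076)) = 2*((4*(-3 + 4)/(-17))*(-5076/647)) = 2*((4*(-1/17)*1)*(-5076/647)) = 2*(-4/17*(-5076/647)) = 2*(20304/10999) = 40608/10999)
-N(336) = -1*40608/10999 = -40608/10999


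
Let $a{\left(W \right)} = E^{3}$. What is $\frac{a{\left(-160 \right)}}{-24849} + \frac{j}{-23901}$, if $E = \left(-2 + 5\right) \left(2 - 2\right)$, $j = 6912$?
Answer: $- \frac{2304}{7967} \approx -0.28919$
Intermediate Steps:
$E = 0$ ($E = 3 \cdot 0 = 0$)
$a{\left(W \right)} = 0$ ($a{\left(W \right)} = 0^{3} = 0$)
$\frac{a{\left(-160 \right)}}{-24849} + \frac{j}{-23901} = \frac{0}{-24849} + \frac{6912}{-23901} = 0 \left(- \frac{1}{24849}\right) + 6912 \left(- \frac{1}{23901}\right) = 0 - \frac{2304}{7967} = - \frac{2304}{7967}$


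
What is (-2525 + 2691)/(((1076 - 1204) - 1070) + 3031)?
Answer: 166/1833 ≈ 0.090562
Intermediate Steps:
(-2525 + 2691)/(((1076 - 1204) - 1070) + 3031) = 166/((-128 - 1070) + 3031) = 166/(-1198 + 3031) = 166/1833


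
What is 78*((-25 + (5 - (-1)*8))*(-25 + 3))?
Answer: 20592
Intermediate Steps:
78*((-25 + (5 - (-1)*8))*(-25 + 3)) = 78*((-25 + (5 - 1*(-8)))*(-22)) = 78*((-25 + (5 + 8))*(-22)) = 78*((-25 + 13)*(-22)) = 78*(-12*(-22)) = 78*264 = 20592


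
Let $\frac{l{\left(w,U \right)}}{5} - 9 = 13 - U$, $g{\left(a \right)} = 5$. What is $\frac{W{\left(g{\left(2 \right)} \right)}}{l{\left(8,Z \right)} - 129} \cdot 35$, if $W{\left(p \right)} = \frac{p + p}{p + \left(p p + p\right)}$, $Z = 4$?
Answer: $- \frac{10}{39} \approx -0.25641$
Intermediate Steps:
$l{\left(w,U \right)} = 110 - 5 U$ ($l{\left(w,U \right)} = 45 + 5 \left(13 - U\right) = 45 - \left(-65 + 5 U\right) = 110 - 5 U$)
$W{\left(p \right)} = \frac{2 p}{p^{2} + 2 p}$ ($W{\left(p \right)} = \frac{2 p}{p + \left(p^{2} + p\right)} = \frac{2 p}{p + \left(p + p^{2}\right)} = \frac{2 p}{p^{2} + 2 p}$)
$\frac{W{\left(g{\left(2 \right)} \right)}}{l{\left(8,Z \right)} - 129} \cdot 35 = \frac{2 \frac{1}{2 + 5}}{\left(110 - 20\right) - 129} \cdot 35 = \frac{2 \cdot \frac{1}{7}}{\left(110 - 20\right) - 129} \cdot 35 = \frac{2 \cdot \frac{1}{7}}{90 - 129} \cdot 35 = \frac{1}{-39} \cdot \frac{2}{7} \cdot 35 = \left(- \frac{1}{39}\right) \frac{2}{7} \cdot 35 = \left(- \frac{2}{273}\right) 35 = - \frac{10}{39}$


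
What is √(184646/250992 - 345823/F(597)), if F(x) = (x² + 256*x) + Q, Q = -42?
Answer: √14536138465292826/507162204 ≈ 0.23773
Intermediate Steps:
F(x) = -42 + x² + 256*x (F(x) = (x² + 256*x) - 42 = -42 + x² + 256*x)
√(184646/250992 - 345823/F(597)) = √(184646/250992 - 345823/(-42 + 597² + 256*597)) = √(184646*(1/250992) - 345823/(-42 + 356409 + 152832)) = √(13189/17928 - 345823/509199) = √(171970289/3042973224) = √14536138465292826/507162204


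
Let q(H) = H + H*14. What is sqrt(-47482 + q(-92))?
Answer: I*sqrt(48862) ≈ 221.05*I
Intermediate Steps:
q(H) = 15*H (q(H) = H + 14*H = 15*H)
sqrt(-47482 + q(-92)) = sqrt(-47482 + 15*(-92)) = sqrt(-47482 - 1380) = sqrt(-48862) = I*sqrt(48862)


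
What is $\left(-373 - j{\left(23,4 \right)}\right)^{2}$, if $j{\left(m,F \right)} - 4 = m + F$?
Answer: $163216$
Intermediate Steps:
$j{\left(m,F \right)} = 4 + F + m$ ($j{\left(m,F \right)} = 4 + \left(m + F\right) = 4 + \left(F + m\right) = 4 + F + m$)
$\left(-373 - j{\left(23,4 \right)}\right)^{2} = \left(-373 - \left(4 + 4 + 23\right)\right)^{2} = \left(-373 - 31\right)^{2} = \left(-404\right)^{2} = 163216$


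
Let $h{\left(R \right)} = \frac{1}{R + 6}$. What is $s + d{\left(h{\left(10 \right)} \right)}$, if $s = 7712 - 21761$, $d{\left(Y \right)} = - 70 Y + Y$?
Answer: $- \frac{224853}{16} \approx -14053.0$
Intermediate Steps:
$h{\left(R \right)} = \frac{1}{6 + R}$
$d{\left(Y \right)} = - 69 Y$
$s = -14049$ ($s = 7712 - 21761 = -14049$)
$s + d{\left(h{\left(10 \right)} \right)} = -14049 - \frac{69}{6 + 10} = -14049 - \frac{69}{16} = - \frac{224853}{16}$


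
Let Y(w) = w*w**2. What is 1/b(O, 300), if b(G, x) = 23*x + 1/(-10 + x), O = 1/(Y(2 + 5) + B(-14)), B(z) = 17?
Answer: 290/2001001 ≈ 0.00014493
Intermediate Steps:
Y(w) = w**3
O = 1/360 (O = 1/((2 + 5)**3 + 17) = 1/(7**3 + 17) = 1/(343 + 17) = 1/360 ≈ 0.0027778)
b(G, x) = 1/(-10 + x) + 23*x
1/b(O, 300) = 1/((1 - 230*300 + 23*300**2)/(-10 + 300)) = 1/((1 - 69000 + 23*90000)/290) = 1/((1 - 69000 + 2070000)/290) = 1/((1/290)*2001001) = 1/(2001001/290) = 290/2001001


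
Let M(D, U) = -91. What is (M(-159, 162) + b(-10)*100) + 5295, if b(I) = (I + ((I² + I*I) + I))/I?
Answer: 3404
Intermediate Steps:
b(I) = (2*I + 2*I²)/I (b(I) = (I + ((I² + I²) + I))/I = (I + (2*I² + I))/I = (I + (I + 2*I²))/I = (2*I + 2*I²)/I)
(M(-159, 162) + b(-10)*100) + 5295 = (-91 + (2 + 2*(-10))*100) + 5295 = (-91 + (2 - 20)*100) + 5295 = (-91 - 18*100) + 5295 = (-91 - 1800) + 5295 = -1891 + 5295 = 3404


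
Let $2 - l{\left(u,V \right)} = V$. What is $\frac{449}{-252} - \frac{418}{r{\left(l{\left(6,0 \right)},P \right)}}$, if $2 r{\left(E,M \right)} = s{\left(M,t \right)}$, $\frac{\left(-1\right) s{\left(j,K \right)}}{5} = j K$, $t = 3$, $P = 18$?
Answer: $\frac{4969}{3780} \approx 1.3146$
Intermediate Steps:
$l{\left(u,V \right)} = 2 - V$
$s{\left(j,K \right)} = - 5 K j$ ($s{\left(j,K \right)} = - 5 j K = - 5 K j$)
$r{\left(E,M \right)} = - \frac{15 M}{2}$ ($r{\left(E,M \right)} = \frac{\left(-5\right) 3 M}{2} = \frac{\left(-15\right) M}{2} = - \frac{15 M}{2}$)
$\frac{449}{-252} - \frac{418}{r{\left(l{\left(6,0 \right)},P \right)}} = \frac{449}{-252} - \frac{418}{\left(- \frac{15}{2}\right) 18} = 449 \left(- \frac{1}{252}\right) - \frac{418}{-135} = - \frac{449}{252} - - \frac{418}{135} = - \frac{449}{252} + \frac{418}{135} = \frac{4969}{3780}$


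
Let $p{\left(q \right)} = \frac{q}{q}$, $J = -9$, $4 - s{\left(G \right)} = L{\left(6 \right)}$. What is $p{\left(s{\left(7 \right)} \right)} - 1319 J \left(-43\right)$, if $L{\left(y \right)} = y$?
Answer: $-510452$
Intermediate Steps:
$s{\left(G \right)} = -2$ ($s{\left(G \right)} = 4 - 6 = -2$)
$p{\left(q \right)} = 1$
$p{\left(s{\left(7 \right)} \right)} - 1319 J \left(-43\right) = 1 - 1319 \left(\left(-9\right) \left(-43\right)\right) = 1 - 510453 = -510452$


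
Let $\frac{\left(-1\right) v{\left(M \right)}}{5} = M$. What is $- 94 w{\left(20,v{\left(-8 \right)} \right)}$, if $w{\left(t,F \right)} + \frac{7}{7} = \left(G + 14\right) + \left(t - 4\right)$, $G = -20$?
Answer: $-846$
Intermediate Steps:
$v{\left(M \right)} = - 5 M$
$w{\left(t,F \right)} = -11 + t$ ($w{\left(t,F \right)} = -1 + \left(\left(-20 + 14\right) + \left(t - 4\right)\right) = -1 + \left(-6 + \left(t - 4\right)\right) = -1 + \left(-6 + \left(-4 + t\right)\right) = -1 + \left(-10 + t\right) = -11 + t$)
$- 94 w{\left(20,v{\left(-8 \right)} \right)} = - 94 \left(-11 + 20\right) = \left(-94\right) 9 = -846$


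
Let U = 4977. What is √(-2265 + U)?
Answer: 2*√678 ≈ 52.077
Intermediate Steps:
√(-2265 + U) = √(-2265 + 4977) = √2712 = 2*√678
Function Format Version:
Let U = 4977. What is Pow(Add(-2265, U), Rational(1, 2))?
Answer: Mul(2, Pow(678, Rational(1, 2))) ≈ 52.077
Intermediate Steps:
Pow(Add(-2265, U), Rational(1, 2)) = Pow(Add(-2265, 4977), Rational(1, 2)) = Pow(2712, Rational(1, 2)) = Mul(2, Pow(678, Rational(1, 2)))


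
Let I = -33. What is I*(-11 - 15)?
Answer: 858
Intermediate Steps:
I*(-11 - 15) = -33*(-11 - 15) = -33*(-26) = 858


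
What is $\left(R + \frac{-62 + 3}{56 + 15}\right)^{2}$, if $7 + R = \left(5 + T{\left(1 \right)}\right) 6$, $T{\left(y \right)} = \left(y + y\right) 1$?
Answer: $\frac{5885476}{5041} \approx 1167.5$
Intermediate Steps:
$T{\left(y \right)} = 2 y$ ($T{\left(y \right)} = 2 y 1 = 2 y$)
$R = 35$ ($R = -7 + \left(5 + 2 \cdot 1\right) 6 = -7 + \left(5 + 2\right) 6 = -7 + 7 \cdot 6 = -7 + 42 = 35$)
$\left(R + \frac{-62 + 3}{56 + 15}\right)^{2} = \left(35 + \frac{-62 + 3}{56 + 15}\right)^{2} = \left(35 - \frac{59}{71}\right)^{2} = \left(\frac{2426}{71}\right)^{2} = \frac{5885476}{5041}$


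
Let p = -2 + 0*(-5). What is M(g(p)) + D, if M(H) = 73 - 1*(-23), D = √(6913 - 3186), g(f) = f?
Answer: 96 + √3727 ≈ 157.05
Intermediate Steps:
p = -2 (p = -2 + 0 = -2)
D = √3727 ≈ 61.049
M(H) = 96 (M(H) = 73 + 23 = 96)
M(g(p)) + D = 96 + √3727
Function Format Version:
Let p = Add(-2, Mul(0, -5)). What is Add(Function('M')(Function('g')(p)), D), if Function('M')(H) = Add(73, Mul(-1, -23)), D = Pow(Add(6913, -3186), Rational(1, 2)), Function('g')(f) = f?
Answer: Add(96, Pow(3727, Rational(1, 2))) ≈ 157.05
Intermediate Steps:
p = -2 (p = Add(-2, 0) = -2)
D = Pow(3727, Rational(1, 2)) ≈ 61.049
Function('M')(H) = 96 (Function('M')(H) = Add(73, 23) = 96)
Add(Function('M')(Function('g')(p)), D) = Add(96, Pow(3727, Rational(1, 2)))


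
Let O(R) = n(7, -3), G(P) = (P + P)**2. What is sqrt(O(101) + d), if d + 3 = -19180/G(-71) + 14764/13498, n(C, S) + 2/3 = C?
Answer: sqrt(7183042585617)/1437537 ≈ 1.8644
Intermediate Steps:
G(P) = 4*P**2 (G(P) = (2*P)**2 = 4*P**2)
n(C, S) = -2/3 + C
O(R) = 19/3 (O(R) = -2/3 + 7 = 19/3)
d = -97213920/34021709 (d = -3 + (-19180/(4*(-71)**2) + 14764/13498) = -3 + (-19180/(4*5041) + 14764*(1/13498)) = -3 + (-19180/20164 + 7382/6749) = -3 + (-19180*1/20164 + 7382/6749) = -3 + (-4795/5041 + 7382/6749) = -3 + 4851207/34021709 = -97213920/34021709 ≈ -2.8574)
sqrt(O(101) + d) = sqrt(19/3 - 97213920/34021709) = sqrt(354770711/102065127) = sqrt(7183042585617)/1437537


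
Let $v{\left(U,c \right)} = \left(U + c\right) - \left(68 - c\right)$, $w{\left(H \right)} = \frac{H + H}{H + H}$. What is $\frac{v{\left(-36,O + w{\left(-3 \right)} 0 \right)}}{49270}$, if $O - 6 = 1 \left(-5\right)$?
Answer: $- \frac{51}{24635} \approx -0.0020702$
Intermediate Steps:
$O = 1$ ($O = 6 + 1 \left(-5\right) = 6 - 5 = 1$)
$w{\left(H \right)} = 1$ ($w{\left(H \right)} = \frac{2 H}{2 H} = 2 H \frac{1}{2 H} = 1$)
$v{\left(U,c \right)} = -68 + U + 2 c$ ($v{\left(U,c \right)} = \left(U + c\right) + \left(-68 + c\right) = -68 + U + 2 c$)
$\frac{v{\left(-36,O + w{\left(-3 \right)} 0 \right)}}{49270} = \frac{-68 - 36 + 2 \left(1 + 1 \cdot 0\right)}{49270} = \left(-68 - 36 + 2 \left(1 + 0\right)\right) \frac{1}{49270} = \left(-68 - 36 + 2 \cdot 1\right) \frac{1}{49270} = \left(-68 - 36 + 2\right) \frac{1}{49270} = \left(-102\right) \frac{1}{49270} = - \frac{51}{24635}$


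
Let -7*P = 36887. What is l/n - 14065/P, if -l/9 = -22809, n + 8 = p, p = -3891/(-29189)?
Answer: -221002345674128/8470029827 ≈ -26092.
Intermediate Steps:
p = 3891/29189 (p = -3891*(-1/29189) = 3891/29189 ≈ 0.13330)
n = -229621/29189 (n = -8 + 3891/29189 = -229621/29189 ≈ -7.8667)
l = 205281 (l = -9*(-22809) = 205281)
P = -36887/7 (P = -⅐*36887 = -36887/7 ≈ -5269.6)
l/n - 14065/P = 205281/(-229621/29189) - 14065/(-36887/7) = 205281*(-29189/229621) - 14065*(-7/36887) = -5991947109/229621 + 98455/36887 = -221002345674128/8470029827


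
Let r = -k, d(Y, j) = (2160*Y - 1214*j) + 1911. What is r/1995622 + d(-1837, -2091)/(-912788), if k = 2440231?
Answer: 310703338871/910789907068 ≈ 0.34114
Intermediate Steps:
d(Y, j) = 1911 - 1214*j + 2160*Y (d(Y, j) = (-1214*j + 2160*Y) + 1911 = 1911 - 1214*j + 2160*Y)
r = -2440231 (r = -1*2440231 = -2440231)
r/1995622 + d(-1837, -2091)/(-912788) = -2440231/1995622 + (1911 - 1214*(-2091) + 2160*(-1837))/(-912788) = -2440231*1/1995622 + (1911 + 2538474 - 3967920)*(-1/912788) = -2440231/1995622 - 1427535*(-1/912788) = -2440231/1995622 + 1427535/912788 = 310703338871/910789907068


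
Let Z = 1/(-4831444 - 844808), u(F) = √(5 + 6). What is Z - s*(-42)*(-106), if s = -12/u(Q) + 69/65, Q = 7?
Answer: -1743676499441/368956380 + 53424*√11/11 ≈ 11382.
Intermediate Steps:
u(F) = √11
s = 69/65 - 12*√11/11 (s = -12*√11/11 + 69/65 = 69/65 - 12*√11/11 ≈ -2.5566)
Z = -1/5676252 (Z = 1/(-5676252) = -1/5676252 ≈ -1.7617e-7)
Z - s*(-42)*(-106) = -1/5676252 - (69/65 - 12*√11/11)*(-42)*(-106) = -1/5676252 - (-2898/65 + 504*√11/11)*(-106) = -1/5676252 - (307188/65 - 53424*√11/11) = -1/5676252 + (-307188/65 + 53424*√11/11) = -1743676499441/368956380 + 53424*√11/11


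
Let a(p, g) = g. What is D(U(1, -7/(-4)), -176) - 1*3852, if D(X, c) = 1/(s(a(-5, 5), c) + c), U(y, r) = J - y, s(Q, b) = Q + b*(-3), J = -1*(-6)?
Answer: -1375163/357 ≈ -3852.0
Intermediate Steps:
J = 6
s(Q, b) = Q - 3*b
U(y, r) = 6 - y
D(X, c) = 1/(5 - 2*c) (D(X, c) = 1/((5 - 3*c) + c) = 1/(5 - 2*c))
D(U(1, -7/(-4)), -176) - 1*3852 = -1/(-5 + 2*(-176)) - 1*3852 = -1/(-5 - 352) - 3852 = -1/(-357) - 3852 = -1*(-1/357) - 3852 = 1/357 - 3852 = -1375163/357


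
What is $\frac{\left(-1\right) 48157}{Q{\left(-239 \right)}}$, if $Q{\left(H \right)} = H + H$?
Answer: $\frac{48157}{478} \approx 100.75$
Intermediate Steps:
$Q{\left(H \right)} = 2 H$
$\frac{\left(-1\right) 48157}{Q{\left(-239 \right)}} = \frac{\left(-1\right) 48157}{2 \left(-239\right)} = - \frac{48157}{-478} = \left(-48157\right) \left(- \frac{1}{478}\right) = \frac{48157}{478}$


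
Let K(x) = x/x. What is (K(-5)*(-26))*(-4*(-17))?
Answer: -1768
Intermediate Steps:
K(x) = 1
(K(-5)*(-26))*(-4*(-17)) = (1*(-26))*(-4*(-17)) = -26*68 = -1768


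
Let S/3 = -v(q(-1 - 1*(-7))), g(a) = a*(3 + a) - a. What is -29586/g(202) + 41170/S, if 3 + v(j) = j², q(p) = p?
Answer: -283243729/679932 ≈ -416.58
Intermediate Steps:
g(a) = -a + a*(3 + a)
v(j) = -3 + j²
S = -99 (S = 3*(-(-3 + (-1 - 1*(-7))²)) = 3*(-(-3 + (-1 + 7)²)) = 3*(-(-3 + 6²)) = 3*(-(-3 + 36)) = 3*(-1*33) = 3*(-33) = -99)
-29586/g(202) + 41170/S = -29586*1/(202*(2 + 202)) + 41170/(-99) = -29586/(202*204) + 41170*(-1/99) = -29586/41208 - 41170/99 = -29586*1/41208 - 41170/99 = -4931/6868 - 41170/99 = -283243729/679932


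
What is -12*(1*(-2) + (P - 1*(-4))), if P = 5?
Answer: -84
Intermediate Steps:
-12*(1*(-2) + (P - 1*(-4))) = -12*(1*(-2) + (5 - 1*(-4))) = -12*(-2 + (5 + 4)) = -12*(-2 + 9) = -12*7 = -84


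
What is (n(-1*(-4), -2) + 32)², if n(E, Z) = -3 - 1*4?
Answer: 625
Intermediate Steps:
n(E, Z) = -7 (n(E, Z) = -3 - 4 = -7)
(n(-1*(-4), -2) + 32)² = (-7 + 32)² = 25² = 625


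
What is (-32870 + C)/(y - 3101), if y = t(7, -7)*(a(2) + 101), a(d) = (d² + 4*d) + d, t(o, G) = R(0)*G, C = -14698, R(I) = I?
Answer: 47568/3101 ≈ 15.340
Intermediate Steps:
t(o, G) = 0 (t(o, G) = 0*G = 0)
a(d) = d² + 5*d
y = 0 (y = 0*(2*(5 + 2) + 101) = 0*(2*7 + 101) = 0*(14 + 101) = 0*115 = 0)
(-32870 + C)/(y - 3101) = (-32870 - 14698)/(0 - 3101) = -47568/(-3101) = -47568*(-1/3101) = 47568/3101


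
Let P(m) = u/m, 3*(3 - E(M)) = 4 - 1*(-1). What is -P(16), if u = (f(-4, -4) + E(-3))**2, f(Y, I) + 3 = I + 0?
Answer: -289/144 ≈ -2.0069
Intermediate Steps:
E(M) = 4/3 (E(M) = 3 - (4 - 1*(-1))/3 = 3 - (4 + 1)/3 = 3 - 1/3*5 = 3 - 5/3 = 4/3)
f(Y, I) = -3 + I (f(Y, I) = -3 + (I + 0) = -3 + I)
u = 289/9 (u = ((-3 - 4) + 4/3)**2 = (-7 + 4/3)**2 = (-17/3)**2 = 289/9 ≈ 32.111)
P(m) = 289/(9*m)
-P(16) = -289/(9*16) = -1*289/144 = -289/144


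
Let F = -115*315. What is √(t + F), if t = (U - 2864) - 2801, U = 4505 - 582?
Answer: I*√37967 ≈ 194.85*I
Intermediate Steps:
F = -36225
U = 3923
t = -1742 (t = (3923 - 2864) - 2801 = 1059 - 2801 = -1742)
√(t + F) = √(-1742 - 36225) = √(-37967) = I*√37967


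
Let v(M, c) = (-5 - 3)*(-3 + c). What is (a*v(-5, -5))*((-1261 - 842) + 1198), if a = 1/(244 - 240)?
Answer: -14480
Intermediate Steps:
v(M, c) = 24 - 8*c (v(M, c) = -8*(-3 + c) = 24 - 8*c)
a = 1/4 ≈ 0.25000
(a*v(-5, -5))*((-1261 - 842) + 1198) = ((24 - 8*(-5))/4)*((-1261 - 842) + 1198) = ((24 + 40)/4)*(-2103 + 1198) = ((1/4)*64)*(-905) = 16*(-905) = -14480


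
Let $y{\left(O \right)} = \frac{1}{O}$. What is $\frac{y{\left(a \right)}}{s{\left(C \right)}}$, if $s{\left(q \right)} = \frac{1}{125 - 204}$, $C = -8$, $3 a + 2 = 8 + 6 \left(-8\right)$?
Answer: $\frac{79}{14} \approx 5.6429$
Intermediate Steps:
$a = -14$ ($a = - \frac{2}{3} + \frac{8 + 6 \left(-8\right)}{3} = - \frac{2}{3} + \frac{8 - 48}{3} = - \frac{2}{3} + \frac{1}{3} \left(-40\right) = - \frac{2}{3} - \frac{40}{3} = -14$)
$s{\left(q \right)} = - \frac{1}{79}$ ($s{\left(q \right)} = \frac{1}{-79} = - \frac{1}{79}$)
$\frac{y{\left(a \right)}}{s{\left(C \right)}} = \frac{1}{\left(-14\right) \left(- \frac{1}{79}\right)} = \left(- \frac{1}{14}\right) \left(-79\right) = \frac{79}{14}$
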